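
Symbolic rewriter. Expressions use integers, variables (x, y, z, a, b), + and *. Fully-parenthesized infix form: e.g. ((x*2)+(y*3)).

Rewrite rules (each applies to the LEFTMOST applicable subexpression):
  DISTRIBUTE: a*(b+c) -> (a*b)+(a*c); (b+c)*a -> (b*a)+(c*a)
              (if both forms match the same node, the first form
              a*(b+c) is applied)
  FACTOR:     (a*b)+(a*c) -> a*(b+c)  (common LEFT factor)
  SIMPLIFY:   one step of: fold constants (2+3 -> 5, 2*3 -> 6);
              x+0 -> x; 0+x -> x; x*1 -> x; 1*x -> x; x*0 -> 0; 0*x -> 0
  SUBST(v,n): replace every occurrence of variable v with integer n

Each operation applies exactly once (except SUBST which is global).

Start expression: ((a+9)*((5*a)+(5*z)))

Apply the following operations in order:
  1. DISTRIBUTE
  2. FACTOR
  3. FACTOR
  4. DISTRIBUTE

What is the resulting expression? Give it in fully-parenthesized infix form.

Start: ((a+9)*((5*a)+(5*z)))
Apply DISTRIBUTE at root (target: ((a+9)*((5*a)+(5*z)))): ((a+9)*((5*a)+(5*z))) -> (((a+9)*(5*a))+((a+9)*(5*z)))
Apply FACTOR at root (target: (((a+9)*(5*a))+((a+9)*(5*z)))): (((a+9)*(5*a))+((a+9)*(5*z))) -> ((a+9)*((5*a)+(5*z)))
Apply FACTOR at R (target: ((5*a)+(5*z))): ((a+9)*((5*a)+(5*z))) -> ((a+9)*(5*(a+z)))
Apply DISTRIBUTE at root (target: ((a+9)*(5*(a+z)))): ((a+9)*(5*(a+z))) -> ((a*(5*(a+z)))+(9*(5*(a+z))))

Answer: ((a*(5*(a+z)))+(9*(5*(a+z))))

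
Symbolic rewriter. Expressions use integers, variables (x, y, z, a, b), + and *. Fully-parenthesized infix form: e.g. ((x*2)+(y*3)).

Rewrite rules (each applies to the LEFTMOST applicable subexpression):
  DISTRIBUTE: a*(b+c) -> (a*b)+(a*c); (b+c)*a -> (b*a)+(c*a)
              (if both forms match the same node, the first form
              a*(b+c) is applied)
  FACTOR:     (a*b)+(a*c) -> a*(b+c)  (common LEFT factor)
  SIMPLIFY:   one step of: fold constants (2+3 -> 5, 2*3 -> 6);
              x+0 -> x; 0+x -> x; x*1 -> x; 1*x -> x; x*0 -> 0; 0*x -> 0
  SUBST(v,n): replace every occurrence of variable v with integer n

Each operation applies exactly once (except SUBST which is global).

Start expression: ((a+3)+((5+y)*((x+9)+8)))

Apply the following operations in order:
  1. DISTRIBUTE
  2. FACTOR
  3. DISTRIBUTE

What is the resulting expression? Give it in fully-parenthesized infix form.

Start: ((a+3)+((5+y)*((x+9)+8)))
Apply DISTRIBUTE at R (target: ((5+y)*((x+9)+8))): ((a+3)+((5+y)*((x+9)+8))) -> ((a+3)+(((5+y)*(x+9))+((5+y)*8)))
Apply FACTOR at R (target: (((5+y)*(x+9))+((5+y)*8))): ((a+3)+(((5+y)*(x+9))+((5+y)*8))) -> ((a+3)+((5+y)*((x+9)+8)))
Apply DISTRIBUTE at R (target: ((5+y)*((x+9)+8))): ((a+3)+((5+y)*((x+9)+8))) -> ((a+3)+(((5+y)*(x+9))+((5+y)*8)))

Answer: ((a+3)+(((5+y)*(x+9))+((5+y)*8)))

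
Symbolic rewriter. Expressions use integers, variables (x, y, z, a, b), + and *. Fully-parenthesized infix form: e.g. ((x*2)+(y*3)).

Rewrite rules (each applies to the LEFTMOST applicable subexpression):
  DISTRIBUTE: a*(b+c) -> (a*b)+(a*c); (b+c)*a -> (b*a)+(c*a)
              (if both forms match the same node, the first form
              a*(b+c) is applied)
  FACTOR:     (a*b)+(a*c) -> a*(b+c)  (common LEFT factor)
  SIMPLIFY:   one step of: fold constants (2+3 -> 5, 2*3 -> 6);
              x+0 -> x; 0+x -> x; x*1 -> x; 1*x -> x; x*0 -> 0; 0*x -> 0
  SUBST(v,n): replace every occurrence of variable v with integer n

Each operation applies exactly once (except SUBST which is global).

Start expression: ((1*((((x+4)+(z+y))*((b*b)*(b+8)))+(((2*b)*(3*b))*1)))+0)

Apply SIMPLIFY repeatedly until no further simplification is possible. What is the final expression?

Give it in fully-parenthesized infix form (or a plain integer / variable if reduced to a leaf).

Start: ((1*((((x+4)+(z+y))*((b*b)*(b+8)))+(((2*b)*(3*b))*1)))+0)
Step 1: at root: ((1*((((x+4)+(z+y))*((b*b)*(b+8)))+(((2*b)*(3*b))*1)))+0) -> (1*((((x+4)+(z+y))*((b*b)*(b+8)))+(((2*b)*(3*b))*1))); overall: ((1*((((x+4)+(z+y))*((b*b)*(b+8)))+(((2*b)*(3*b))*1)))+0) -> (1*((((x+4)+(z+y))*((b*b)*(b+8)))+(((2*b)*(3*b))*1)))
Step 2: at root: (1*((((x+4)+(z+y))*((b*b)*(b+8)))+(((2*b)*(3*b))*1))) -> ((((x+4)+(z+y))*((b*b)*(b+8)))+(((2*b)*(3*b))*1)); overall: (1*((((x+4)+(z+y))*((b*b)*(b+8)))+(((2*b)*(3*b))*1))) -> ((((x+4)+(z+y))*((b*b)*(b+8)))+(((2*b)*(3*b))*1))
Step 3: at R: (((2*b)*(3*b))*1) -> ((2*b)*(3*b)); overall: ((((x+4)+(z+y))*((b*b)*(b+8)))+(((2*b)*(3*b))*1)) -> ((((x+4)+(z+y))*((b*b)*(b+8)))+((2*b)*(3*b)))
Fixed point: ((((x+4)+(z+y))*((b*b)*(b+8)))+((2*b)*(3*b)))

Answer: ((((x+4)+(z+y))*((b*b)*(b+8)))+((2*b)*(3*b)))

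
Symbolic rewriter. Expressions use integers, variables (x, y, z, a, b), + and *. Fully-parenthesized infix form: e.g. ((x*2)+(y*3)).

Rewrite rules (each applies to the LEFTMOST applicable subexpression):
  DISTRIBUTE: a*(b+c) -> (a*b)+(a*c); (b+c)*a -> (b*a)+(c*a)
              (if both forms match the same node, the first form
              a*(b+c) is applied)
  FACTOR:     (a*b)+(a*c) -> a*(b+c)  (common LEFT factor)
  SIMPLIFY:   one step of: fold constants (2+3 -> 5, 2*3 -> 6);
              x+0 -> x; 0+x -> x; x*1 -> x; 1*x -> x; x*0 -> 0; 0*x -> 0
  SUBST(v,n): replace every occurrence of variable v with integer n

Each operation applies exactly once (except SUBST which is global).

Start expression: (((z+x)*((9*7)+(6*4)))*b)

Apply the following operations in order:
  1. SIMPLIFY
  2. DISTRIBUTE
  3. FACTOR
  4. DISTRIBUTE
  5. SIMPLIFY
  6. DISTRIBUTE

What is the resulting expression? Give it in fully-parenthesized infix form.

Start: (((z+x)*((9*7)+(6*4)))*b)
Apply SIMPLIFY at LRL (target: (9*7)): (((z+x)*((9*7)+(6*4)))*b) -> (((z+x)*(63+(6*4)))*b)
Apply DISTRIBUTE at L (target: ((z+x)*(63+(6*4)))): (((z+x)*(63+(6*4)))*b) -> ((((z+x)*63)+((z+x)*(6*4)))*b)
Apply FACTOR at L (target: (((z+x)*63)+((z+x)*(6*4)))): ((((z+x)*63)+((z+x)*(6*4)))*b) -> (((z+x)*(63+(6*4)))*b)
Apply DISTRIBUTE at L (target: ((z+x)*(63+(6*4)))): (((z+x)*(63+(6*4)))*b) -> ((((z+x)*63)+((z+x)*(6*4)))*b)
Apply SIMPLIFY at LRR (target: (6*4)): ((((z+x)*63)+((z+x)*(6*4)))*b) -> ((((z+x)*63)+((z+x)*24))*b)
Apply DISTRIBUTE at root (target: ((((z+x)*63)+((z+x)*24))*b)): ((((z+x)*63)+((z+x)*24))*b) -> ((((z+x)*63)*b)+(((z+x)*24)*b))

Answer: ((((z+x)*63)*b)+(((z+x)*24)*b))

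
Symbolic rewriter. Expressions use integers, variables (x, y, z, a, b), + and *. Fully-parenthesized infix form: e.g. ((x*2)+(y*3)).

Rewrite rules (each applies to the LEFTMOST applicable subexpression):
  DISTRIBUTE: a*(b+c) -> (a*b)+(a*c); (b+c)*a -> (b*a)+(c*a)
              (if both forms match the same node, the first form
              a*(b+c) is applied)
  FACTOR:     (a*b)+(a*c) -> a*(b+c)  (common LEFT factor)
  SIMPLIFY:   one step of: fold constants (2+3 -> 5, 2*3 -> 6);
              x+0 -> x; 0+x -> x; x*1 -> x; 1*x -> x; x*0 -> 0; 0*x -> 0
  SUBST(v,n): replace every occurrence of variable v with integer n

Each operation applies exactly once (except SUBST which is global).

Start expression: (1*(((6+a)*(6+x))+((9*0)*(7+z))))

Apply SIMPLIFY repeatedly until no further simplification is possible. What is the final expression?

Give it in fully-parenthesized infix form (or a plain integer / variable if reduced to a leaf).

Start: (1*(((6+a)*(6+x))+((9*0)*(7+z))))
Step 1: at root: (1*(((6+a)*(6+x))+((9*0)*(7+z)))) -> (((6+a)*(6+x))+((9*0)*(7+z))); overall: (1*(((6+a)*(6+x))+((9*0)*(7+z)))) -> (((6+a)*(6+x))+((9*0)*(7+z)))
Step 2: at RL: (9*0) -> 0; overall: (((6+a)*(6+x))+((9*0)*(7+z))) -> (((6+a)*(6+x))+(0*(7+z)))
Step 3: at R: (0*(7+z)) -> 0; overall: (((6+a)*(6+x))+(0*(7+z))) -> (((6+a)*(6+x))+0)
Step 4: at root: (((6+a)*(6+x))+0) -> ((6+a)*(6+x)); overall: (((6+a)*(6+x))+0) -> ((6+a)*(6+x))
Fixed point: ((6+a)*(6+x))

Answer: ((6+a)*(6+x))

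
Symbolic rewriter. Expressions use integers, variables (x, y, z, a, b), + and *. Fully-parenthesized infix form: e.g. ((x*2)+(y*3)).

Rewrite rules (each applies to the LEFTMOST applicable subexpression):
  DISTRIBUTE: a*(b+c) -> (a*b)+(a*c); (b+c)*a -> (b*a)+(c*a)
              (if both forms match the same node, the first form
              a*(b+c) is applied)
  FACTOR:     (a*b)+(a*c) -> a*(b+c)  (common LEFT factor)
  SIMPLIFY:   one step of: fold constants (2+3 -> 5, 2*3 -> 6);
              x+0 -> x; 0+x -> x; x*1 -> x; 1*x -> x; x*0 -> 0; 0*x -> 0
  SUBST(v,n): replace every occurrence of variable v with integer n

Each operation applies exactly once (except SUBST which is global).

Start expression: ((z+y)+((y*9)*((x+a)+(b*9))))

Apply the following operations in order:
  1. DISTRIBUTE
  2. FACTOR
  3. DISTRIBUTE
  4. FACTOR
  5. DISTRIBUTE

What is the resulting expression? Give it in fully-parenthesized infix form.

Answer: ((z+y)+(((y*9)*(x+a))+((y*9)*(b*9))))

Derivation:
Start: ((z+y)+((y*9)*((x+a)+(b*9))))
Apply DISTRIBUTE at R (target: ((y*9)*((x+a)+(b*9)))): ((z+y)+((y*9)*((x+a)+(b*9)))) -> ((z+y)+(((y*9)*(x+a))+((y*9)*(b*9))))
Apply FACTOR at R (target: (((y*9)*(x+a))+((y*9)*(b*9)))): ((z+y)+(((y*9)*(x+a))+((y*9)*(b*9)))) -> ((z+y)+((y*9)*((x+a)+(b*9))))
Apply DISTRIBUTE at R (target: ((y*9)*((x+a)+(b*9)))): ((z+y)+((y*9)*((x+a)+(b*9)))) -> ((z+y)+(((y*9)*(x+a))+((y*9)*(b*9))))
Apply FACTOR at R (target: (((y*9)*(x+a))+((y*9)*(b*9)))): ((z+y)+(((y*9)*(x+a))+((y*9)*(b*9)))) -> ((z+y)+((y*9)*((x+a)+(b*9))))
Apply DISTRIBUTE at R (target: ((y*9)*((x+a)+(b*9)))): ((z+y)+((y*9)*((x+a)+(b*9)))) -> ((z+y)+(((y*9)*(x+a))+((y*9)*(b*9))))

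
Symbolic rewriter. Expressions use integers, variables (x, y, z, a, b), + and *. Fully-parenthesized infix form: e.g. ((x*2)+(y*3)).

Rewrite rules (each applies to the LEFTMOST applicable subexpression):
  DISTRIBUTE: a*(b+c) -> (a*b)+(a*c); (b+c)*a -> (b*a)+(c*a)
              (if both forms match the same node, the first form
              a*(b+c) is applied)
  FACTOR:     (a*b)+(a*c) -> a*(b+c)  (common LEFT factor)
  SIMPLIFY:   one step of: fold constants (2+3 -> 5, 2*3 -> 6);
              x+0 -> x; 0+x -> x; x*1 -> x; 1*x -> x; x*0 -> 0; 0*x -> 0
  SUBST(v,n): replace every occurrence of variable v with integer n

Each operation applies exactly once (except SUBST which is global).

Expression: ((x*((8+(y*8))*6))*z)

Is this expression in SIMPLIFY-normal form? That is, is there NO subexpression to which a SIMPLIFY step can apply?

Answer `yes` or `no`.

Answer: yes

Derivation:
Expression: ((x*((8+(y*8))*6))*z)
Scanning for simplifiable subexpressions (pre-order)...
  at root: ((x*((8+(y*8))*6))*z) (not simplifiable)
  at L: (x*((8+(y*8))*6)) (not simplifiable)
  at LR: ((8+(y*8))*6) (not simplifiable)
  at LRL: (8+(y*8)) (not simplifiable)
  at LRLR: (y*8) (not simplifiable)
Result: no simplifiable subexpression found -> normal form.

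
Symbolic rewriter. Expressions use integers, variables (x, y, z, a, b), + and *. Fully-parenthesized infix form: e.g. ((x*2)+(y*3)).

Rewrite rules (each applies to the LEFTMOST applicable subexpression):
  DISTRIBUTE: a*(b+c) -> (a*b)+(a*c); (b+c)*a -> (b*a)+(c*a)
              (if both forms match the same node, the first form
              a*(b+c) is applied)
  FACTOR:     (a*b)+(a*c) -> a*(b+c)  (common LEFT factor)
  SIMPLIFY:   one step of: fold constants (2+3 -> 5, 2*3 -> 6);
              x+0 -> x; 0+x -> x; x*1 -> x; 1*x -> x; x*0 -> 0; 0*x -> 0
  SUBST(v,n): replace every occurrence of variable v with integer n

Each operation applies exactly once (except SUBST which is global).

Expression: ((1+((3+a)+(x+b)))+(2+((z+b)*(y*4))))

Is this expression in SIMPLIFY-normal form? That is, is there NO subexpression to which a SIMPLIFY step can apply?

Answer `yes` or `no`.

Expression: ((1+((3+a)+(x+b)))+(2+((z+b)*(y*4))))
Scanning for simplifiable subexpressions (pre-order)...
  at root: ((1+((3+a)+(x+b)))+(2+((z+b)*(y*4)))) (not simplifiable)
  at L: (1+((3+a)+(x+b))) (not simplifiable)
  at LR: ((3+a)+(x+b)) (not simplifiable)
  at LRL: (3+a) (not simplifiable)
  at LRR: (x+b) (not simplifiable)
  at R: (2+((z+b)*(y*4))) (not simplifiable)
  at RR: ((z+b)*(y*4)) (not simplifiable)
  at RRL: (z+b) (not simplifiable)
  at RRR: (y*4) (not simplifiable)
Result: no simplifiable subexpression found -> normal form.

Answer: yes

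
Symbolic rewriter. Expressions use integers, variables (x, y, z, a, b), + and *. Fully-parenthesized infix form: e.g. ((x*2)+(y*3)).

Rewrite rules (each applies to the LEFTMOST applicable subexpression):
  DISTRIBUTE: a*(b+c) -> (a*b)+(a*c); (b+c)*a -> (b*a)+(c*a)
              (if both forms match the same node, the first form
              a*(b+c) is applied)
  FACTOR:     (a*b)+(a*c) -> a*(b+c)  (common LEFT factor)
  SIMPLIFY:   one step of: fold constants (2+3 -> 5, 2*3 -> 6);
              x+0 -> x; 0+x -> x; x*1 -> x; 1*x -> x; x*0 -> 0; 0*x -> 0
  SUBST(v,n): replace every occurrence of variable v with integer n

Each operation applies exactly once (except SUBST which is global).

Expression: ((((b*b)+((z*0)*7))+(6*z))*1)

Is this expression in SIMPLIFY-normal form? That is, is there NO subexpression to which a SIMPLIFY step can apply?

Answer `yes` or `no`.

Answer: no

Derivation:
Expression: ((((b*b)+((z*0)*7))+(6*z))*1)
Scanning for simplifiable subexpressions (pre-order)...
  at root: ((((b*b)+((z*0)*7))+(6*z))*1) (SIMPLIFIABLE)
  at L: (((b*b)+((z*0)*7))+(6*z)) (not simplifiable)
  at LL: ((b*b)+((z*0)*7)) (not simplifiable)
  at LLL: (b*b) (not simplifiable)
  at LLR: ((z*0)*7) (not simplifiable)
  at LLRL: (z*0) (SIMPLIFIABLE)
  at LR: (6*z) (not simplifiable)
Found simplifiable subexpr at path root: ((((b*b)+((z*0)*7))+(6*z))*1)
One SIMPLIFY step would give: (((b*b)+((z*0)*7))+(6*z))
-> NOT in normal form.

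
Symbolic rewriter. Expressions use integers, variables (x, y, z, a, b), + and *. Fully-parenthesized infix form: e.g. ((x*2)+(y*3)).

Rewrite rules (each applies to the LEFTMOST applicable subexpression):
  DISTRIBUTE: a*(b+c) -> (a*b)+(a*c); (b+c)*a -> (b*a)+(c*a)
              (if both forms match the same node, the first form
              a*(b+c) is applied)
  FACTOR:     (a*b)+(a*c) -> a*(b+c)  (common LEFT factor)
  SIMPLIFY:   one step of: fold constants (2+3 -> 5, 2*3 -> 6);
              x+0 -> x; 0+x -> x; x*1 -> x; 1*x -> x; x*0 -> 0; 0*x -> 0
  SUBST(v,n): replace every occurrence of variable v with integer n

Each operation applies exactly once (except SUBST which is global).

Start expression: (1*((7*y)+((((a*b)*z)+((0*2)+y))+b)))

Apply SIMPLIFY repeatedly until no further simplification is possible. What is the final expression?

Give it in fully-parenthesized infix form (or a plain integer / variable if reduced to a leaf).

Answer: ((7*y)+((((a*b)*z)+y)+b))

Derivation:
Start: (1*((7*y)+((((a*b)*z)+((0*2)+y))+b)))
Step 1: at root: (1*((7*y)+((((a*b)*z)+((0*2)+y))+b))) -> ((7*y)+((((a*b)*z)+((0*2)+y))+b)); overall: (1*((7*y)+((((a*b)*z)+((0*2)+y))+b))) -> ((7*y)+((((a*b)*z)+((0*2)+y))+b))
Step 2: at RLRL: (0*2) -> 0; overall: ((7*y)+((((a*b)*z)+((0*2)+y))+b)) -> ((7*y)+((((a*b)*z)+(0+y))+b))
Step 3: at RLR: (0+y) -> y; overall: ((7*y)+((((a*b)*z)+(0+y))+b)) -> ((7*y)+((((a*b)*z)+y)+b))
Fixed point: ((7*y)+((((a*b)*z)+y)+b))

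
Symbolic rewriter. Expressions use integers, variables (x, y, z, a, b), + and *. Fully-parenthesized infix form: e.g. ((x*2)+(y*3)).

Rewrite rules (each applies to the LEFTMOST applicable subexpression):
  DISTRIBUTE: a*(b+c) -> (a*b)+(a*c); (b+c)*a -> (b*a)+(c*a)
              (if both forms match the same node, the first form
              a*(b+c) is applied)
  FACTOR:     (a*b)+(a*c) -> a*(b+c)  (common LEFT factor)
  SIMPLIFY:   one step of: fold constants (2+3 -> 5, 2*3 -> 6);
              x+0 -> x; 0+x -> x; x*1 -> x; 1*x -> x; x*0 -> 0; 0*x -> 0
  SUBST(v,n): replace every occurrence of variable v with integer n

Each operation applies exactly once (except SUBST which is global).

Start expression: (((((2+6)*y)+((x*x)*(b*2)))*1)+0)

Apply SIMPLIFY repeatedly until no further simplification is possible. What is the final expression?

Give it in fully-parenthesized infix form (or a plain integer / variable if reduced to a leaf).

Answer: ((8*y)+((x*x)*(b*2)))

Derivation:
Start: (((((2+6)*y)+((x*x)*(b*2)))*1)+0)
Step 1: at root: (((((2+6)*y)+((x*x)*(b*2)))*1)+0) -> ((((2+6)*y)+((x*x)*(b*2)))*1); overall: (((((2+6)*y)+((x*x)*(b*2)))*1)+0) -> ((((2+6)*y)+((x*x)*(b*2)))*1)
Step 2: at root: ((((2+6)*y)+((x*x)*(b*2)))*1) -> (((2+6)*y)+((x*x)*(b*2))); overall: ((((2+6)*y)+((x*x)*(b*2)))*1) -> (((2+6)*y)+((x*x)*(b*2)))
Step 3: at LL: (2+6) -> 8; overall: (((2+6)*y)+((x*x)*(b*2))) -> ((8*y)+((x*x)*(b*2)))
Fixed point: ((8*y)+((x*x)*(b*2)))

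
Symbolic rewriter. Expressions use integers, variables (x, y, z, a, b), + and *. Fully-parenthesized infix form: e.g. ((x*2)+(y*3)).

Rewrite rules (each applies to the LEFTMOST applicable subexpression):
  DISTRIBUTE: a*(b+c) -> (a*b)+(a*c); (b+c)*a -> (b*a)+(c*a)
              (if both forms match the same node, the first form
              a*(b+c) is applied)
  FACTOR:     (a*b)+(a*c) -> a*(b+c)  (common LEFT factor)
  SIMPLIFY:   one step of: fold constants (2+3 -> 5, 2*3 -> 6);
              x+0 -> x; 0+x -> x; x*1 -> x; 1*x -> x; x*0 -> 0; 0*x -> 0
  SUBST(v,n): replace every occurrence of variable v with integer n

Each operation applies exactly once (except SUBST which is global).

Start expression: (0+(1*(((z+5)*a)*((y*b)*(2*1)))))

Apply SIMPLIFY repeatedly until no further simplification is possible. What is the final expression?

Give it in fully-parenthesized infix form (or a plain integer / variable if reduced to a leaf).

Answer: (((z+5)*a)*((y*b)*2))

Derivation:
Start: (0+(1*(((z+5)*a)*((y*b)*(2*1)))))
Step 1: at root: (0+(1*(((z+5)*a)*((y*b)*(2*1))))) -> (1*(((z+5)*a)*((y*b)*(2*1)))); overall: (0+(1*(((z+5)*a)*((y*b)*(2*1))))) -> (1*(((z+5)*a)*((y*b)*(2*1))))
Step 2: at root: (1*(((z+5)*a)*((y*b)*(2*1)))) -> (((z+5)*a)*((y*b)*(2*1))); overall: (1*(((z+5)*a)*((y*b)*(2*1)))) -> (((z+5)*a)*((y*b)*(2*1)))
Step 3: at RR: (2*1) -> 2; overall: (((z+5)*a)*((y*b)*(2*1))) -> (((z+5)*a)*((y*b)*2))
Fixed point: (((z+5)*a)*((y*b)*2))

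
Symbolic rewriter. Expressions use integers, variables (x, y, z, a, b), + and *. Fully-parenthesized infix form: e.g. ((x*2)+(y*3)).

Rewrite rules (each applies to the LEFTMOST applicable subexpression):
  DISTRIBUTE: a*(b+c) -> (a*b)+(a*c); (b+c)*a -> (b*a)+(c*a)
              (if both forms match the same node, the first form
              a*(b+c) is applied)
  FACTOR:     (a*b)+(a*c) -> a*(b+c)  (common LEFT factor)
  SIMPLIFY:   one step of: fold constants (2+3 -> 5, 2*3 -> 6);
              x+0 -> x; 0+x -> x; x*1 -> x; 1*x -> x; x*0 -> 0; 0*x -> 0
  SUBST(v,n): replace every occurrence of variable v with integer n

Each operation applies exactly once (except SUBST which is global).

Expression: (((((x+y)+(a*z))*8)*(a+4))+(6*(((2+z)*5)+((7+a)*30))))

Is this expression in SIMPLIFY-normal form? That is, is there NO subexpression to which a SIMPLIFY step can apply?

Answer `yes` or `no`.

Answer: yes

Derivation:
Expression: (((((x+y)+(a*z))*8)*(a+4))+(6*(((2+z)*5)+((7+a)*30))))
Scanning for simplifiable subexpressions (pre-order)...
  at root: (((((x+y)+(a*z))*8)*(a+4))+(6*(((2+z)*5)+((7+a)*30)))) (not simplifiable)
  at L: ((((x+y)+(a*z))*8)*(a+4)) (not simplifiable)
  at LL: (((x+y)+(a*z))*8) (not simplifiable)
  at LLL: ((x+y)+(a*z)) (not simplifiable)
  at LLLL: (x+y) (not simplifiable)
  at LLLR: (a*z) (not simplifiable)
  at LR: (a+4) (not simplifiable)
  at R: (6*(((2+z)*5)+((7+a)*30))) (not simplifiable)
  at RR: (((2+z)*5)+((7+a)*30)) (not simplifiable)
  at RRL: ((2+z)*5) (not simplifiable)
  at RRLL: (2+z) (not simplifiable)
  at RRR: ((7+a)*30) (not simplifiable)
  at RRRL: (7+a) (not simplifiable)
Result: no simplifiable subexpression found -> normal form.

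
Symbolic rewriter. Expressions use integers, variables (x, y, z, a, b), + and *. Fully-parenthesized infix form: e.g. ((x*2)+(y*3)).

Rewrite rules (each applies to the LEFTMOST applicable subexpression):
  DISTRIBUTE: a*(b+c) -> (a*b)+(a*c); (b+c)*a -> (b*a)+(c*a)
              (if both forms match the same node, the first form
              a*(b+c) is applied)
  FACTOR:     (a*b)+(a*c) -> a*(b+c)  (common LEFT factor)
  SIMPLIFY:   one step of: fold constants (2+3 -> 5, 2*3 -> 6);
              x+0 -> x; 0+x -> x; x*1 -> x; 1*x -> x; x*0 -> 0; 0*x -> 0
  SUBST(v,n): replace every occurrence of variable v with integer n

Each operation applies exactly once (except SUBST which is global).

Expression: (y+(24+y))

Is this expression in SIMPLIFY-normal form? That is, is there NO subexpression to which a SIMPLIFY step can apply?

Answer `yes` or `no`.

Answer: yes

Derivation:
Expression: (y+(24+y))
Scanning for simplifiable subexpressions (pre-order)...
  at root: (y+(24+y)) (not simplifiable)
  at R: (24+y) (not simplifiable)
Result: no simplifiable subexpression found -> normal form.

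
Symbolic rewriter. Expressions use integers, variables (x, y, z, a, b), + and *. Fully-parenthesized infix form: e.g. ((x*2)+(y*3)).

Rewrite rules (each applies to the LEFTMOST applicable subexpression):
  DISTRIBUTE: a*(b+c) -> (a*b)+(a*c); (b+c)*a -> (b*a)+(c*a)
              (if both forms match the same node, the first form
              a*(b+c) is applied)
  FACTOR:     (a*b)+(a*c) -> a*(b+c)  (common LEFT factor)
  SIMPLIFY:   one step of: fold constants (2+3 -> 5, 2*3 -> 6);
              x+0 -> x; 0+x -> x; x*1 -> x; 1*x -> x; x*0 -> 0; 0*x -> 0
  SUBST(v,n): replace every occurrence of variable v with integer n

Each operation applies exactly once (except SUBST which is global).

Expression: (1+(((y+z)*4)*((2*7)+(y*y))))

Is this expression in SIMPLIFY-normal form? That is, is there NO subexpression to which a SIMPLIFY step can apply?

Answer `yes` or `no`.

Expression: (1+(((y+z)*4)*((2*7)+(y*y))))
Scanning for simplifiable subexpressions (pre-order)...
  at root: (1+(((y+z)*4)*((2*7)+(y*y)))) (not simplifiable)
  at R: (((y+z)*4)*((2*7)+(y*y))) (not simplifiable)
  at RL: ((y+z)*4) (not simplifiable)
  at RLL: (y+z) (not simplifiable)
  at RR: ((2*7)+(y*y)) (not simplifiable)
  at RRL: (2*7) (SIMPLIFIABLE)
  at RRR: (y*y) (not simplifiable)
Found simplifiable subexpr at path RRL: (2*7)
One SIMPLIFY step would give: (1+(((y+z)*4)*(14+(y*y))))
-> NOT in normal form.

Answer: no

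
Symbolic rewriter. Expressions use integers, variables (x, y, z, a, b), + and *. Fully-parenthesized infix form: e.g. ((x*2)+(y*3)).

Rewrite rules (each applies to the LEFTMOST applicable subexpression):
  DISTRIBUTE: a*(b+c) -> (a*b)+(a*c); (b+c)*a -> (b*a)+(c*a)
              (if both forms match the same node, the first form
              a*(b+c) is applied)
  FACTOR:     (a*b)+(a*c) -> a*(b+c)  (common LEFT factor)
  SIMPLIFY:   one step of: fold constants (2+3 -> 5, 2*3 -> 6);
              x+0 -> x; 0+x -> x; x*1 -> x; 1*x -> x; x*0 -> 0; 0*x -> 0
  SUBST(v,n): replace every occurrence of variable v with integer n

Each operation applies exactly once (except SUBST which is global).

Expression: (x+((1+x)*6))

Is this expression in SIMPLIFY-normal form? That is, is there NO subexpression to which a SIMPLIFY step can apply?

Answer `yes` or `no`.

Answer: yes

Derivation:
Expression: (x+((1+x)*6))
Scanning for simplifiable subexpressions (pre-order)...
  at root: (x+((1+x)*6)) (not simplifiable)
  at R: ((1+x)*6) (not simplifiable)
  at RL: (1+x) (not simplifiable)
Result: no simplifiable subexpression found -> normal form.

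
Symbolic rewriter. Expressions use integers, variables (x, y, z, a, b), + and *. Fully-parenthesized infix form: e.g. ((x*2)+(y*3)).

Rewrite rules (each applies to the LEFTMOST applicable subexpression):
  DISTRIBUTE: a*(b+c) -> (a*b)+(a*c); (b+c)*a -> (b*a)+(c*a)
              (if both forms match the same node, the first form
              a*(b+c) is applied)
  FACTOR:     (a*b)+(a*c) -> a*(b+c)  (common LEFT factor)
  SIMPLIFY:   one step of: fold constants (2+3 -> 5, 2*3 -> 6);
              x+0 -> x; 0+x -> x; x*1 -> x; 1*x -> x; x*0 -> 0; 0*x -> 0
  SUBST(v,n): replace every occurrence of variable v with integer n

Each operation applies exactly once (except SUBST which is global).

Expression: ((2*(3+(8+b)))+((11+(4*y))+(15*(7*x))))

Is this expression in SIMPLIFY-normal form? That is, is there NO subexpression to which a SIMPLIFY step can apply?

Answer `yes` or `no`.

Expression: ((2*(3+(8+b)))+((11+(4*y))+(15*(7*x))))
Scanning for simplifiable subexpressions (pre-order)...
  at root: ((2*(3+(8+b)))+((11+(4*y))+(15*(7*x)))) (not simplifiable)
  at L: (2*(3+(8+b))) (not simplifiable)
  at LR: (3+(8+b)) (not simplifiable)
  at LRR: (8+b) (not simplifiable)
  at R: ((11+(4*y))+(15*(7*x))) (not simplifiable)
  at RL: (11+(4*y)) (not simplifiable)
  at RLR: (4*y) (not simplifiable)
  at RR: (15*(7*x)) (not simplifiable)
  at RRR: (7*x) (not simplifiable)
Result: no simplifiable subexpression found -> normal form.

Answer: yes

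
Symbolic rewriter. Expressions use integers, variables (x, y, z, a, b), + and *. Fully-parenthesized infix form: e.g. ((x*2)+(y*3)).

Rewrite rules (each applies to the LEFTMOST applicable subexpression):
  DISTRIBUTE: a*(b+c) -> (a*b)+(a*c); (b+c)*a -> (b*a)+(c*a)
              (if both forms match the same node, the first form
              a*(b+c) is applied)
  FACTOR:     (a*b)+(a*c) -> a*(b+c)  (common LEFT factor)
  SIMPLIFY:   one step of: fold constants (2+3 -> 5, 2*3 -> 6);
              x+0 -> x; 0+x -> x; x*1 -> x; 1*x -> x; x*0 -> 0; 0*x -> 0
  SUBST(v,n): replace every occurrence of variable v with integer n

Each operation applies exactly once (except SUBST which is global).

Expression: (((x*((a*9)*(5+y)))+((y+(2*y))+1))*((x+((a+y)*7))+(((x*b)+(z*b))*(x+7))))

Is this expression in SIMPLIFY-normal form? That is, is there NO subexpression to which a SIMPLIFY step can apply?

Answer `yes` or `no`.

Answer: yes

Derivation:
Expression: (((x*((a*9)*(5+y)))+((y+(2*y))+1))*((x+((a+y)*7))+(((x*b)+(z*b))*(x+7))))
Scanning for simplifiable subexpressions (pre-order)...
  at root: (((x*((a*9)*(5+y)))+((y+(2*y))+1))*((x+((a+y)*7))+(((x*b)+(z*b))*(x+7)))) (not simplifiable)
  at L: ((x*((a*9)*(5+y)))+((y+(2*y))+1)) (not simplifiable)
  at LL: (x*((a*9)*(5+y))) (not simplifiable)
  at LLR: ((a*9)*(5+y)) (not simplifiable)
  at LLRL: (a*9) (not simplifiable)
  at LLRR: (5+y) (not simplifiable)
  at LR: ((y+(2*y))+1) (not simplifiable)
  at LRL: (y+(2*y)) (not simplifiable)
  at LRLR: (2*y) (not simplifiable)
  at R: ((x+((a+y)*7))+(((x*b)+(z*b))*(x+7))) (not simplifiable)
  at RL: (x+((a+y)*7)) (not simplifiable)
  at RLR: ((a+y)*7) (not simplifiable)
  at RLRL: (a+y) (not simplifiable)
  at RR: (((x*b)+(z*b))*(x+7)) (not simplifiable)
  at RRL: ((x*b)+(z*b)) (not simplifiable)
  at RRLL: (x*b) (not simplifiable)
  at RRLR: (z*b) (not simplifiable)
  at RRR: (x+7) (not simplifiable)
Result: no simplifiable subexpression found -> normal form.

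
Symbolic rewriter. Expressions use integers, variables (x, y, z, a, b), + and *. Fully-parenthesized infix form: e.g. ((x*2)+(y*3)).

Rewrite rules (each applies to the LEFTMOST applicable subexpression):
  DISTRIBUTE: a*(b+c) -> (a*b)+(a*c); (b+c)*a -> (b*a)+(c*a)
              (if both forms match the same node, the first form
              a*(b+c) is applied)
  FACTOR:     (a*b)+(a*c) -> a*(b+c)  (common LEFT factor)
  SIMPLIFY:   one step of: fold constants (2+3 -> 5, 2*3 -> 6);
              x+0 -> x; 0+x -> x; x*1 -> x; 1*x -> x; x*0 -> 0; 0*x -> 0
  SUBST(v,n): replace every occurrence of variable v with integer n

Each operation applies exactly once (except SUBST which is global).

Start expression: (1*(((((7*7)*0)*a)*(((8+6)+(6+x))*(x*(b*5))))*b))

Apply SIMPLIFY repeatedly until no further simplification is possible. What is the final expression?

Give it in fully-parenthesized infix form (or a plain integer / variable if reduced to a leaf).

Start: (1*(((((7*7)*0)*a)*(((8+6)+(6+x))*(x*(b*5))))*b))
Step 1: at root: (1*(((((7*7)*0)*a)*(((8+6)+(6+x))*(x*(b*5))))*b)) -> (((((7*7)*0)*a)*(((8+6)+(6+x))*(x*(b*5))))*b); overall: (1*(((((7*7)*0)*a)*(((8+6)+(6+x))*(x*(b*5))))*b)) -> (((((7*7)*0)*a)*(((8+6)+(6+x))*(x*(b*5))))*b)
Step 2: at LLL: ((7*7)*0) -> 0; overall: (((((7*7)*0)*a)*(((8+6)+(6+x))*(x*(b*5))))*b) -> (((0*a)*(((8+6)+(6+x))*(x*(b*5))))*b)
Step 3: at LL: (0*a) -> 0; overall: (((0*a)*(((8+6)+(6+x))*(x*(b*5))))*b) -> ((0*(((8+6)+(6+x))*(x*(b*5))))*b)
Step 4: at L: (0*(((8+6)+(6+x))*(x*(b*5)))) -> 0; overall: ((0*(((8+6)+(6+x))*(x*(b*5))))*b) -> (0*b)
Step 5: at root: (0*b) -> 0; overall: (0*b) -> 0
Fixed point: 0

Answer: 0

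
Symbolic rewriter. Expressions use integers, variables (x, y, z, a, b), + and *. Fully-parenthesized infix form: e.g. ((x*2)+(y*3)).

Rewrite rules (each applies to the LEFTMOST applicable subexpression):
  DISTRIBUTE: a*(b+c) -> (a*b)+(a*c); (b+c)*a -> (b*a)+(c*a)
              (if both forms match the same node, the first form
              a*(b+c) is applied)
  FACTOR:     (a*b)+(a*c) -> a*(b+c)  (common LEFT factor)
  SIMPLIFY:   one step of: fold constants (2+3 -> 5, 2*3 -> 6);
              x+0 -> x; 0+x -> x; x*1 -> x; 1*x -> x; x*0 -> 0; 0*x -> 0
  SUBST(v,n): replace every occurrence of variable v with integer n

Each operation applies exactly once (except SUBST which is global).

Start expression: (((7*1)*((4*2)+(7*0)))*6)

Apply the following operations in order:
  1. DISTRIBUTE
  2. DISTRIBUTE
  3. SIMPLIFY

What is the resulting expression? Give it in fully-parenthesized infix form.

Start: (((7*1)*((4*2)+(7*0)))*6)
Apply DISTRIBUTE at L (target: ((7*1)*((4*2)+(7*0)))): (((7*1)*((4*2)+(7*0)))*6) -> ((((7*1)*(4*2))+((7*1)*(7*0)))*6)
Apply DISTRIBUTE at root (target: ((((7*1)*(4*2))+((7*1)*(7*0)))*6)): ((((7*1)*(4*2))+((7*1)*(7*0)))*6) -> ((((7*1)*(4*2))*6)+(((7*1)*(7*0))*6))
Apply SIMPLIFY at LLL (target: (7*1)): ((((7*1)*(4*2))*6)+(((7*1)*(7*0))*6)) -> (((7*(4*2))*6)+(((7*1)*(7*0))*6))

Answer: (((7*(4*2))*6)+(((7*1)*(7*0))*6))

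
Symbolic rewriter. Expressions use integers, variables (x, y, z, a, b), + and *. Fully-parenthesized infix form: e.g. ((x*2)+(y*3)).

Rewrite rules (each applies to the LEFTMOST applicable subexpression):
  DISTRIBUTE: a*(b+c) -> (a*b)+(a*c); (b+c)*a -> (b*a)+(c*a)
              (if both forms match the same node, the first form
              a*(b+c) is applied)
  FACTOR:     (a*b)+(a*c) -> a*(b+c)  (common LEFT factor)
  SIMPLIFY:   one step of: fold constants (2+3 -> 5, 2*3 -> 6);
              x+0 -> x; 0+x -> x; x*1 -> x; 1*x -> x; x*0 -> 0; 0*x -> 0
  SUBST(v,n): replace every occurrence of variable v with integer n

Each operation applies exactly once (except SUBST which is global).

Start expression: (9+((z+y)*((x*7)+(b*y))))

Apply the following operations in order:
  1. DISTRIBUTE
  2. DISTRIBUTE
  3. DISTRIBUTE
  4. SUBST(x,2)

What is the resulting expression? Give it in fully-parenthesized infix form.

Answer: (9+(((z*(2*7))+(y*(2*7)))+((z*(b*y))+(y*(b*y)))))

Derivation:
Start: (9+((z+y)*((x*7)+(b*y))))
Apply DISTRIBUTE at R (target: ((z+y)*((x*7)+(b*y)))): (9+((z+y)*((x*7)+(b*y)))) -> (9+(((z+y)*(x*7))+((z+y)*(b*y))))
Apply DISTRIBUTE at RL (target: ((z+y)*(x*7))): (9+(((z+y)*(x*7))+((z+y)*(b*y)))) -> (9+(((z*(x*7))+(y*(x*7)))+((z+y)*(b*y))))
Apply DISTRIBUTE at RR (target: ((z+y)*(b*y))): (9+(((z*(x*7))+(y*(x*7)))+((z+y)*(b*y)))) -> (9+(((z*(x*7))+(y*(x*7)))+((z*(b*y))+(y*(b*y)))))
Apply SUBST(x,2): (9+(((z*(x*7))+(y*(x*7)))+((z*(b*y))+(y*(b*y))))) -> (9+(((z*(2*7))+(y*(2*7)))+((z*(b*y))+(y*(b*y)))))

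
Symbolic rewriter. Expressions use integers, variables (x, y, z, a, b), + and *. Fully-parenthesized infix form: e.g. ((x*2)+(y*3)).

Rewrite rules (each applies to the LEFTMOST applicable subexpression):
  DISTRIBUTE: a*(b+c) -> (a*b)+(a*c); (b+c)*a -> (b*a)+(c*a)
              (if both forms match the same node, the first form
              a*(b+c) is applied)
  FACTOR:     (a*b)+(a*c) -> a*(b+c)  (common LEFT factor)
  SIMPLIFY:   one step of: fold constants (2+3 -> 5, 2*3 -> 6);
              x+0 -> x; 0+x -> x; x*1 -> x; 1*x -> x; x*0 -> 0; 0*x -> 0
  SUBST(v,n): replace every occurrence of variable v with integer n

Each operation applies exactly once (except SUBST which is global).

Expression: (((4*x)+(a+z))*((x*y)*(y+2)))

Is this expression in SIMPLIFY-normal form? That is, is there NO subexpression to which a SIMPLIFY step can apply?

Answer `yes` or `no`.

Expression: (((4*x)+(a+z))*((x*y)*(y+2)))
Scanning for simplifiable subexpressions (pre-order)...
  at root: (((4*x)+(a+z))*((x*y)*(y+2))) (not simplifiable)
  at L: ((4*x)+(a+z)) (not simplifiable)
  at LL: (4*x) (not simplifiable)
  at LR: (a+z) (not simplifiable)
  at R: ((x*y)*(y+2)) (not simplifiable)
  at RL: (x*y) (not simplifiable)
  at RR: (y+2) (not simplifiable)
Result: no simplifiable subexpression found -> normal form.

Answer: yes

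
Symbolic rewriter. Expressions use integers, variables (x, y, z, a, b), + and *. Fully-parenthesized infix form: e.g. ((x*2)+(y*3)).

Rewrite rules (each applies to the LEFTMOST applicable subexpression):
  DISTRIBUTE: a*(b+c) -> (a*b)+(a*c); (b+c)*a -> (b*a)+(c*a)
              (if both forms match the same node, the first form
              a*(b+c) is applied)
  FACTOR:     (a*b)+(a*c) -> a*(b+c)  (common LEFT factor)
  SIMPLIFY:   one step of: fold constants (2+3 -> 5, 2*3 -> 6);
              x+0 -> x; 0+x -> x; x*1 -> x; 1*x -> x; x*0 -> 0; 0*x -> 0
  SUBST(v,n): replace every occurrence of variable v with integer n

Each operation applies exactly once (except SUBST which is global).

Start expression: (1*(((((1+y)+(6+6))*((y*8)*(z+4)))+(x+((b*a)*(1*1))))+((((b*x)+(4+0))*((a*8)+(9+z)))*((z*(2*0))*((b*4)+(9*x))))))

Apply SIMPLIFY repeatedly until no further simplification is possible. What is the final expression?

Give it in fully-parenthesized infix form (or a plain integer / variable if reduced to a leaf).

Start: (1*(((((1+y)+(6+6))*((y*8)*(z+4)))+(x+((b*a)*(1*1))))+((((b*x)+(4+0))*((a*8)+(9+z)))*((z*(2*0))*((b*4)+(9*x))))))
Step 1: at root: (1*(((((1+y)+(6+6))*((y*8)*(z+4)))+(x+((b*a)*(1*1))))+((((b*x)+(4+0))*((a*8)+(9+z)))*((z*(2*0))*((b*4)+(9*x)))))) -> (((((1+y)+(6+6))*((y*8)*(z+4)))+(x+((b*a)*(1*1))))+((((b*x)+(4+0))*((a*8)+(9+z)))*((z*(2*0))*((b*4)+(9*x))))); overall: (1*(((((1+y)+(6+6))*((y*8)*(z+4)))+(x+((b*a)*(1*1))))+((((b*x)+(4+0))*((a*8)+(9+z)))*((z*(2*0))*((b*4)+(9*x)))))) -> (((((1+y)+(6+6))*((y*8)*(z+4)))+(x+((b*a)*(1*1))))+((((b*x)+(4+0))*((a*8)+(9+z)))*((z*(2*0))*((b*4)+(9*x)))))
Step 2: at LLLR: (6+6) -> 12; overall: (((((1+y)+(6+6))*((y*8)*(z+4)))+(x+((b*a)*(1*1))))+((((b*x)+(4+0))*((a*8)+(9+z)))*((z*(2*0))*((b*4)+(9*x))))) -> (((((1+y)+12)*((y*8)*(z+4)))+(x+((b*a)*(1*1))))+((((b*x)+(4+0))*((a*8)+(9+z)))*((z*(2*0))*((b*4)+(9*x)))))
Step 3: at LRRR: (1*1) -> 1; overall: (((((1+y)+12)*((y*8)*(z+4)))+(x+((b*a)*(1*1))))+((((b*x)+(4+0))*((a*8)+(9+z)))*((z*(2*0))*((b*4)+(9*x))))) -> (((((1+y)+12)*((y*8)*(z+4)))+(x+((b*a)*1)))+((((b*x)+(4+0))*((a*8)+(9+z)))*((z*(2*0))*((b*4)+(9*x)))))
Step 4: at LRR: ((b*a)*1) -> (b*a); overall: (((((1+y)+12)*((y*8)*(z+4)))+(x+((b*a)*1)))+((((b*x)+(4+0))*((a*8)+(9+z)))*((z*(2*0))*((b*4)+(9*x))))) -> (((((1+y)+12)*((y*8)*(z+4)))+(x+(b*a)))+((((b*x)+(4+0))*((a*8)+(9+z)))*((z*(2*0))*((b*4)+(9*x)))))
Step 5: at RLLR: (4+0) -> 4; overall: (((((1+y)+12)*((y*8)*(z+4)))+(x+(b*a)))+((((b*x)+(4+0))*((a*8)+(9+z)))*((z*(2*0))*((b*4)+(9*x))))) -> (((((1+y)+12)*((y*8)*(z+4)))+(x+(b*a)))+((((b*x)+4)*((a*8)+(9+z)))*((z*(2*0))*((b*4)+(9*x)))))
Step 6: at RRLR: (2*0) -> 0; overall: (((((1+y)+12)*((y*8)*(z+4)))+(x+(b*a)))+((((b*x)+4)*((a*8)+(9+z)))*((z*(2*0))*((b*4)+(9*x))))) -> (((((1+y)+12)*((y*8)*(z+4)))+(x+(b*a)))+((((b*x)+4)*((a*8)+(9+z)))*((z*0)*((b*4)+(9*x)))))
Step 7: at RRL: (z*0) -> 0; overall: (((((1+y)+12)*((y*8)*(z+4)))+(x+(b*a)))+((((b*x)+4)*((a*8)+(9+z)))*((z*0)*((b*4)+(9*x))))) -> (((((1+y)+12)*((y*8)*(z+4)))+(x+(b*a)))+((((b*x)+4)*((a*8)+(9+z)))*(0*((b*4)+(9*x)))))
Step 8: at RR: (0*((b*4)+(9*x))) -> 0; overall: (((((1+y)+12)*((y*8)*(z+4)))+(x+(b*a)))+((((b*x)+4)*((a*8)+(9+z)))*(0*((b*4)+(9*x))))) -> (((((1+y)+12)*((y*8)*(z+4)))+(x+(b*a)))+((((b*x)+4)*((a*8)+(9+z)))*0))
Step 9: at R: ((((b*x)+4)*((a*8)+(9+z)))*0) -> 0; overall: (((((1+y)+12)*((y*8)*(z+4)))+(x+(b*a)))+((((b*x)+4)*((a*8)+(9+z)))*0)) -> (((((1+y)+12)*((y*8)*(z+4)))+(x+(b*a)))+0)
Step 10: at root: (((((1+y)+12)*((y*8)*(z+4)))+(x+(b*a)))+0) -> ((((1+y)+12)*((y*8)*(z+4)))+(x+(b*a))); overall: (((((1+y)+12)*((y*8)*(z+4)))+(x+(b*a)))+0) -> ((((1+y)+12)*((y*8)*(z+4)))+(x+(b*a)))
Fixed point: ((((1+y)+12)*((y*8)*(z+4)))+(x+(b*a)))

Answer: ((((1+y)+12)*((y*8)*(z+4)))+(x+(b*a)))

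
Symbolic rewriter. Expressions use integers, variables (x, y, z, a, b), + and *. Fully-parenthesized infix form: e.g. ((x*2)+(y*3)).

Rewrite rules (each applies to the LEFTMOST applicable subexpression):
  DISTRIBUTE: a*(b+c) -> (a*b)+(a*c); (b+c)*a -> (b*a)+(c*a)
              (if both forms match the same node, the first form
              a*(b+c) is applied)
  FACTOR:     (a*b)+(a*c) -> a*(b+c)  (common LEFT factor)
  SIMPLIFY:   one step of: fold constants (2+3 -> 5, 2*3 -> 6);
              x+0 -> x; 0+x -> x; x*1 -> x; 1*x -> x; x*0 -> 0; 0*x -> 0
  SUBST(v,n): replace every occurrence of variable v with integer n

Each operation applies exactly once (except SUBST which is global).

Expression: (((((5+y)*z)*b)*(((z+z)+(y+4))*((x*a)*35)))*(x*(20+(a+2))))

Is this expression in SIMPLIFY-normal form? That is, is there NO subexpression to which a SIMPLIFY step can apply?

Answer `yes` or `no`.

Expression: (((((5+y)*z)*b)*(((z+z)+(y+4))*((x*a)*35)))*(x*(20+(a+2))))
Scanning for simplifiable subexpressions (pre-order)...
  at root: (((((5+y)*z)*b)*(((z+z)+(y+4))*((x*a)*35)))*(x*(20+(a+2)))) (not simplifiable)
  at L: ((((5+y)*z)*b)*(((z+z)+(y+4))*((x*a)*35))) (not simplifiable)
  at LL: (((5+y)*z)*b) (not simplifiable)
  at LLL: ((5+y)*z) (not simplifiable)
  at LLLL: (5+y) (not simplifiable)
  at LR: (((z+z)+(y+4))*((x*a)*35)) (not simplifiable)
  at LRL: ((z+z)+(y+4)) (not simplifiable)
  at LRLL: (z+z) (not simplifiable)
  at LRLR: (y+4) (not simplifiable)
  at LRR: ((x*a)*35) (not simplifiable)
  at LRRL: (x*a) (not simplifiable)
  at R: (x*(20+(a+2))) (not simplifiable)
  at RR: (20+(a+2)) (not simplifiable)
  at RRR: (a+2) (not simplifiable)
Result: no simplifiable subexpression found -> normal form.

Answer: yes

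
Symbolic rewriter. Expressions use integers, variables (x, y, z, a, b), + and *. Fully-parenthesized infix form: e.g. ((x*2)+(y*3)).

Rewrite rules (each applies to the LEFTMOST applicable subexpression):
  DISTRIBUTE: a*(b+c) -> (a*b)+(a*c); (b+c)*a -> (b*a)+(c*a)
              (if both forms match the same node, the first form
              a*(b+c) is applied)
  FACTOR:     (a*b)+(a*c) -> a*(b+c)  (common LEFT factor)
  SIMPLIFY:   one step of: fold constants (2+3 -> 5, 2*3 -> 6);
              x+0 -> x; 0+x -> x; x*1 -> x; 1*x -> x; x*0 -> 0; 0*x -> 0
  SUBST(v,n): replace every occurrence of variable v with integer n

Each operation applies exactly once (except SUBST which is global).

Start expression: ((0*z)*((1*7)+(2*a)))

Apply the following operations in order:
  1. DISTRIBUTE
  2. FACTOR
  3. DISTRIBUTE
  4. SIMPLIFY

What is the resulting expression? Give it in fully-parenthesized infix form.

Start: ((0*z)*((1*7)+(2*a)))
Apply DISTRIBUTE at root (target: ((0*z)*((1*7)+(2*a)))): ((0*z)*((1*7)+(2*a))) -> (((0*z)*(1*7))+((0*z)*(2*a)))
Apply FACTOR at root (target: (((0*z)*(1*7))+((0*z)*(2*a)))): (((0*z)*(1*7))+((0*z)*(2*a))) -> ((0*z)*((1*7)+(2*a)))
Apply DISTRIBUTE at root (target: ((0*z)*((1*7)+(2*a)))): ((0*z)*((1*7)+(2*a))) -> (((0*z)*(1*7))+((0*z)*(2*a)))
Apply SIMPLIFY at LL (target: (0*z)): (((0*z)*(1*7))+((0*z)*(2*a))) -> ((0*(1*7))+((0*z)*(2*a)))

Answer: ((0*(1*7))+((0*z)*(2*a)))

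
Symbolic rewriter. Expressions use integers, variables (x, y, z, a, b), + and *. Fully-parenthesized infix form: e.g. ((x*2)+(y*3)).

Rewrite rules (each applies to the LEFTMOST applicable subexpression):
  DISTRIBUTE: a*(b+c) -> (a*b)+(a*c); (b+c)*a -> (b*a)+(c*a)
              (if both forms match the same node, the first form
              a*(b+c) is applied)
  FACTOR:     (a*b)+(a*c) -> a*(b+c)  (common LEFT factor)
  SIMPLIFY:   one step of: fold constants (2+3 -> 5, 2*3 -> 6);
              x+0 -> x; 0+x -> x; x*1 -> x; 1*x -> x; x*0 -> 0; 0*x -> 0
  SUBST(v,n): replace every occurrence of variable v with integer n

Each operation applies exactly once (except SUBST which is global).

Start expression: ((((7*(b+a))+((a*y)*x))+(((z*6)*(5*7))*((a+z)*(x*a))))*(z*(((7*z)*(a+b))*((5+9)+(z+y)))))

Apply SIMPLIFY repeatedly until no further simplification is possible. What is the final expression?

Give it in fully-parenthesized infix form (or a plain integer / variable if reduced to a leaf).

Start: ((((7*(b+a))+((a*y)*x))+(((z*6)*(5*7))*((a+z)*(x*a))))*(z*(((7*z)*(a+b))*((5+9)+(z+y)))))
Step 1: at LRLR: (5*7) -> 35; overall: ((((7*(b+a))+((a*y)*x))+(((z*6)*(5*7))*((a+z)*(x*a))))*(z*(((7*z)*(a+b))*((5+9)+(z+y))))) -> ((((7*(b+a))+((a*y)*x))+(((z*6)*35)*((a+z)*(x*a))))*(z*(((7*z)*(a+b))*((5+9)+(z+y)))))
Step 2: at RRRL: (5+9) -> 14; overall: ((((7*(b+a))+((a*y)*x))+(((z*6)*35)*((a+z)*(x*a))))*(z*(((7*z)*(a+b))*((5+9)+(z+y))))) -> ((((7*(b+a))+((a*y)*x))+(((z*6)*35)*((a+z)*(x*a))))*(z*(((7*z)*(a+b))*(14+(z+y)))))
Fixed point: ((((7*(b+a))+((a*y)*x))+(((z*6)*35)*((a+z)*(x*a))))*(z*(((7*z)*(a+b))*(14+(z+y)))))

Answer: ((((7*(b+a))+((a*y)*x))+(((z*6)*35)*((a+z)*(x*a))))*(z*(((7*z)*(a+b))*(14+(z+y)))))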